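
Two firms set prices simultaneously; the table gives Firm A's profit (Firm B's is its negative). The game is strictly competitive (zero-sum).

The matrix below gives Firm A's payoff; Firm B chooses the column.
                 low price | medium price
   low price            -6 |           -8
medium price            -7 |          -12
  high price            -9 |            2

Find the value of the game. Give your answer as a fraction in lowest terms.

-84/13

Row medium price is strictly dominated by row low price, so Firm A never plays it.
The remaining 2×2 game on (low price, high price) × (low price, medium price) has no saddle point. Let Firm A play low price with probability p; indifference gives −6p − 9(1−p) = −8p + 2(1−p), so p = 11/13.
Similarly Firm B's optimal q on low price is 10/13, and the value is -6·(10/13) + (-8)·(3/13) = -84/13.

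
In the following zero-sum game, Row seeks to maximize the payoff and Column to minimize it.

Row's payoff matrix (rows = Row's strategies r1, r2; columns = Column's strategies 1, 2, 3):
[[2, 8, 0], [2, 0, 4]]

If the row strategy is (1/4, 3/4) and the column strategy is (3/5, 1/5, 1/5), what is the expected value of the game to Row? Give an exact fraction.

11/5

Against (3/5, 1/5, 1/5), each row's expected payoff is r1: 14/5; r2: 2.
Taking the (1/4, 3/4)-weighted average: (1/4)·(14/5) + (3/4)·(2) = 11/5.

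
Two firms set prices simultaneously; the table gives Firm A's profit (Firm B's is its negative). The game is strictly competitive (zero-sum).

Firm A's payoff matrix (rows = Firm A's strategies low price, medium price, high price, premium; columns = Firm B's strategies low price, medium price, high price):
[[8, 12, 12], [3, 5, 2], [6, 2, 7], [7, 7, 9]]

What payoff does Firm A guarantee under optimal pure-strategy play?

8

Row minima: 8, 2, 2, 7 → Firm A's maximin is 8.
Column maxima: 8, 12, 12 → Firm B's minimax is 8.
They coincide at (low price, low price), so the value is 8.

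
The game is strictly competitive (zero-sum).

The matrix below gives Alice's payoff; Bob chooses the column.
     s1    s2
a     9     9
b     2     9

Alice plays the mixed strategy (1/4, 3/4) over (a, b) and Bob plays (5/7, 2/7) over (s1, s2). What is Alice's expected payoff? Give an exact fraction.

Against (5/7, 2/7), each row's expected payoff is a: 9; b: 4.
Taking the (1/4, 3/4)-weighted average: (1/4)·(9) + (3/4)·(4) = 21/4.

21/4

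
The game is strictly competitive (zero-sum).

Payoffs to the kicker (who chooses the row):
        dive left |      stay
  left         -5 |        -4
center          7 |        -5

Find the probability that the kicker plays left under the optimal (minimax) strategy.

Row minima are -5 and -5, so the kicker's maximin is -5; column maxima are 7 and -4, so the goalkeeper's minimax is -4. These differ, so the equilibrium is in mixed strategies.
Let the kicker play left with probability p. The goalkeeper is indifferent when −5p + 7(1−p) = −4p − 5(1−p), giving p = 12/13.

12/13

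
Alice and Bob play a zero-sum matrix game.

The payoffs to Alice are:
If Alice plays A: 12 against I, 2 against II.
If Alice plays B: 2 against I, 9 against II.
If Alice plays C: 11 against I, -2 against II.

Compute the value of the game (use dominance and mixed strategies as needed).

Row C is strictly dominated by row A, so Alice never plays it.
The remaining 2×2 game on (A, B) × (I, II) has no saddle point. Let Alice play A with probability p; indifference gives 12p + 2(1−p) = 2p + 9(1−p), so p = 7/17.
Similarly Bob's optimal q on I is 7/17, and the value is 12·(7/17) + (2)·(10/17) = 104/17.

104/17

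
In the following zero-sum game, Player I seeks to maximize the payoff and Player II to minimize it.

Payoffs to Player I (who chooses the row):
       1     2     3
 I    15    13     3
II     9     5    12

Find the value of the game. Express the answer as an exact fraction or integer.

Column 1 is strictly dominated by 2 for Player II (it gives Player I more in every row).
The remaining 2×2 game on (I, II) × (2, 3) has no saddle point. Let Player I play I with probability p; indifference gives 13p + 5(1−p) = 3p + 12(1−p), so p = 7/17.
Similarly Player II's optimal q on 2 is 9/17, and the value is 13·(9/17) + (3)·(8/17) = 141/17.

141/17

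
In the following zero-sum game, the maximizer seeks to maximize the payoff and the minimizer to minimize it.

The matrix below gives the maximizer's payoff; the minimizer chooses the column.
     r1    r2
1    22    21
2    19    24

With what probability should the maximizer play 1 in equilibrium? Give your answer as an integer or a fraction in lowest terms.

5/6

Row minima are 21 and 19, so the maximizer's maximin is 21; column maxima are 22 and 24, so the minimizer's minimax is 22. These differ, so the equilibrium is in mixed strategies.
Let the maximizer play 1 with probability p. The minimizer is indifferent when 22p + 19(1−p) = 21p + 24(1−p), giving p = 5/6.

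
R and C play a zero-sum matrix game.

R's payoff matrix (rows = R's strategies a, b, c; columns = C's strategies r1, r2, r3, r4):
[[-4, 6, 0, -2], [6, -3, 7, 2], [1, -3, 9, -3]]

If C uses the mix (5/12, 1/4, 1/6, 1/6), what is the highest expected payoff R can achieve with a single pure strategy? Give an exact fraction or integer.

a: (-4)·(5/12) + (6)·(1/4) + (0)·(1/6) + (-2)·(1/6) = -1/2.
b: (6)·(5/12) + (-3)·(1/4) + (7)·(1/6) + (2)·(1/6) = 13/4.
c: (1)·(5/12) + (-3)·(1/4) + (9)·(1/6) + (-3)·(1/6) = 2/3.
The best pure response is b with expected payoff 13/4.

13/4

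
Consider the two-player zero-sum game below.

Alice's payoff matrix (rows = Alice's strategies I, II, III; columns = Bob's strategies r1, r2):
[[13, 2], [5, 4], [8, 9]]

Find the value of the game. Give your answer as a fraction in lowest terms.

101/12

Row II is strictly dominated by row III, so Alice never plays it.
The remaining 2×2 game on (I, III) × (r1, r2) has no saddle point. Let Alice play I with probability p; indifference gives 13p + 8(1−p) = 2p + 9(1−p), so p = 1/12.
Similarly Bob's optimal q on r1 is 7/12, and the value is 13·(7/12) + (2)·(5/12) = 101/12.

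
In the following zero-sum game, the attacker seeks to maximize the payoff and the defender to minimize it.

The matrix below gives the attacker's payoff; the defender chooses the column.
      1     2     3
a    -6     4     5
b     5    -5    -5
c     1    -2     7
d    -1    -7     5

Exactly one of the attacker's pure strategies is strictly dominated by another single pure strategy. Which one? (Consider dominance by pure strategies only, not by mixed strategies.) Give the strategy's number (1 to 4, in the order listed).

4

Compare d with c: 1 > -1, -2 > -7, 7 > 5.
So c strictly dominates d for the attacker; d is strictly dominated.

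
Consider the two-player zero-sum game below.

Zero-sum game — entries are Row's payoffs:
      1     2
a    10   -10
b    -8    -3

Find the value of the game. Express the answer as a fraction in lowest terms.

-22/5

Row minima are -10 and -8, so Row's maximin is -8; column maxima are 10 and -3, so Column's minimax is -3. These differ, so the equilibrium is in mixed strategies.
Let Row play a with probability p. Column is indifferent when 10p − 8(1−p) = −10p − 3(1−p), giving p = 1/5.
Let Column play 1 with probability q. Row is indifferent when 10q − 10(1−q) = −8q − 3(1−q), giving q = 7/25.
The value is 10·(7/25) + (-10)·(18/25) = -22/5.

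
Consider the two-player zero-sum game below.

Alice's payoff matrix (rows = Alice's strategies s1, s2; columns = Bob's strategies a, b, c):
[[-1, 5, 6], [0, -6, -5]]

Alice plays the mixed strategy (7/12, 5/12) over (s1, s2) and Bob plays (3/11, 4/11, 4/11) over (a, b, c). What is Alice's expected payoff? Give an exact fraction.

67/132

Against (3/11, 4/11, 4/11), each row's expected payoff is s1: 41/11; s2: -4.
Taking the (7/12, 5/12)-weighted average: (7/12)·(41/11) + (5/12)·(-4) = 67/132.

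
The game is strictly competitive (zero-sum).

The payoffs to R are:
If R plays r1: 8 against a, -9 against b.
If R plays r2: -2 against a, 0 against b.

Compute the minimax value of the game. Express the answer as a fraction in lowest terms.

-18/19

Row minima are -9 and -2, so R's maximin is -2; column maxima are 8 and 0, so C's minimax is 0. These differ, so the equilibrium is in mixed strategies.
Let R play r1 with probability p. C is indifferent when 8p − 2(1−p) = −9p, giving p = 2/19.
Let C play a with probability q. R is indifferent when 8q − 9(1−q) = −2q, giving q = 9/19.
The value is 8·(9/19) + (-9)·(10/19) = -18/19.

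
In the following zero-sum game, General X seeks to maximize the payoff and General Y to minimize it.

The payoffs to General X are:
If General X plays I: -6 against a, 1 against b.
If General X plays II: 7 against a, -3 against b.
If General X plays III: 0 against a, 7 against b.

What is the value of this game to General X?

Row I is strictly dominated by row III, so General X never plays it.
The remaining 2×2 game on (II, III) × (a, b) has no saddle point. Let General X play II with probability p; indifference gives 7p = −3p + 7(1−p), so p = 7/17.
Similarly General Y's optimal q on a is 10/17, and the value is 7·(10/17) + (-3)·(7/17) = 49/17.

49/17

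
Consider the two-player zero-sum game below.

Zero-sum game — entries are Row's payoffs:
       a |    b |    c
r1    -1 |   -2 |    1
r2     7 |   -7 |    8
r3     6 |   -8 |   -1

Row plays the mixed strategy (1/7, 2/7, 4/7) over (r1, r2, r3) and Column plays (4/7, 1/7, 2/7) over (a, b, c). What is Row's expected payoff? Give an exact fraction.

18/7

Against (4/7, 1/7, 2/7), each row's expected payoff is r1: -4/7; r2: 37/7; r3: 2.
Taking the (1/7, 2/7, 4/7)-weighted average: (1/7)·(-4/7) + (2/7)·(37/7) + (4/7)·(2) = 18/7.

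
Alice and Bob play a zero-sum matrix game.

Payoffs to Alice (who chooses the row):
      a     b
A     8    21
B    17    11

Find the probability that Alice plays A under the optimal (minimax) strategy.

6/19

Row minima are 8 and 11, so Alice's maximin is 11; column maxima are 17 and 21, so Bob's minimax is 17. These differ, so the equilibrium is in mixed strategies.
Let Alice play A with probability p. Bob is indifferent when 8p + 17(1−p) = 21p + 11(1−p), giving p = 6/19.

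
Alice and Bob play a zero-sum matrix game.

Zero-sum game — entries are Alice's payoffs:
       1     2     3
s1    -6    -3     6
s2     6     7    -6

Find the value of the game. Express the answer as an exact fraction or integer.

0

Column 2 is strictly dominated by 1 for Bob (it gives Alice more in every row).
The remaining 2×2 game on (s1, s2) × (1, 3) has no saddle point. Let Alice play s1 with probability p; indifference gives −6p + 6(1−p) = 6p − 6(1−p), so p = 1/2.
Similarly Bob's optimal q on 1 is 1/2, and the value is -6·(1/2) + (6)·(1/2) = 0.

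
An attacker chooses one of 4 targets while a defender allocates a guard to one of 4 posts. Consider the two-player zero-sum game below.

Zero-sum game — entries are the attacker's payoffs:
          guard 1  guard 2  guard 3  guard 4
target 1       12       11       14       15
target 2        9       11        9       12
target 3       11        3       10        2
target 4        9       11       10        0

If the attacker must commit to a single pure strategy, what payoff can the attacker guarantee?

The worst-case payoff for each row is target 1: 11, target 2: 9, target 3: 2, target 4: 0.
The best of these is 11.

11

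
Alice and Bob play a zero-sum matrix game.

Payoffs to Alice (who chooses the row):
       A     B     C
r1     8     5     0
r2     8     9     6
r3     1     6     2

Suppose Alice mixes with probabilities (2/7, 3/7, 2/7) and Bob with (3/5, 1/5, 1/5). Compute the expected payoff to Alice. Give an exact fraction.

Against (3/5, 1/5, 1/5), each row's expected payoff is r1: 29/5; r2: 39/5; r3: 11/5.
Taking the (2/7, 3/7, 2/7)-weighted average: (2/7)·(29/5) + (3/7)·(39/5) + (2/7)·(11/5) = 197/35.

197/35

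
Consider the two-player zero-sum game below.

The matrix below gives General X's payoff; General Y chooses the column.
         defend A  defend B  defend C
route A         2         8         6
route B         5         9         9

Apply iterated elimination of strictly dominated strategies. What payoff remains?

Row route A is strictly dominated by row route B (5>2, 9>8, 9>6); eliminate route A.
Column defend C is strictly dominated by defend A for General Y (5<9); eliminate defend C.
Column defend B is strictly dominated by defend A for General Y (5<9); eliminate defend B.
Only (route B, defend A) remains, with payoff 5.

5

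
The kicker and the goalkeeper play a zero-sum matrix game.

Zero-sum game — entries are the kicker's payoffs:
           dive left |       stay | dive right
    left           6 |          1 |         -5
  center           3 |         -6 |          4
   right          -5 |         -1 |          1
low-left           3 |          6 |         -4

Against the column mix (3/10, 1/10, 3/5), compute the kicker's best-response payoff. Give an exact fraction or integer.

27/10

left: (6)·(3/10) + (1)·(1/10) + (-5)·(3/5) = -11/10.
center: (3)·(3/10) + (-6)·(1/10) + (4)·(3/5) = 27/10.
right: (-5)·(3/10) + (-1)·(1/10) + (1)·(3/5) = -1.
low-left: (3)·(3/10) + (6)·(1/10) + (-4)·(3/5) = -9/10.
The best pure response is center with expected payoff 27/10.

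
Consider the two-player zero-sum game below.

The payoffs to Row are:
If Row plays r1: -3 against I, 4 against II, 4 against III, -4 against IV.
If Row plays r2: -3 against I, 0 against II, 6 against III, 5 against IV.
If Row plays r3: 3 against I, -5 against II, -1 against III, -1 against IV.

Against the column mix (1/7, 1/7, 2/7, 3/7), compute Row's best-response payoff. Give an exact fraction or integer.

r1: (-3)·(1/7) + (4)·(1/7) + (4)·(2/7) + (-4)·(3/7) = -3/7.
r2: (-3)·(1/7) + (0)·(1/7) + (6)·(2/7) + (5)·(3/7) = 24/7.
r3: (3)·(1/7) + (-5)·(1/7) + (-1)·(2/7) + (-1)·(3/7) = -1.
The best pure response is r2 with expected payoff 24/7.

24/7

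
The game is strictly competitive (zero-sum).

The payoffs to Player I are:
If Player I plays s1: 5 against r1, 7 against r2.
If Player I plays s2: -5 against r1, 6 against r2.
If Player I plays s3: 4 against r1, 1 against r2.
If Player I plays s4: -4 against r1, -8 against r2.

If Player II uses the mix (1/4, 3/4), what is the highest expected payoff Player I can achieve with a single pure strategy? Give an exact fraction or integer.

13/2

s1: (5)·(1/4) + (7)·(3/4) = 13/2.
s2: (-5)·(1/4) + (6)·(3/4) = 13/4.
s3: (4)·(1/4) + (1)·(3/4) = 7/4.
s4: (-4)·(1/4) + (-8)·(3/4) = -7.
The best pure response is s1 with expected payoff 13/2.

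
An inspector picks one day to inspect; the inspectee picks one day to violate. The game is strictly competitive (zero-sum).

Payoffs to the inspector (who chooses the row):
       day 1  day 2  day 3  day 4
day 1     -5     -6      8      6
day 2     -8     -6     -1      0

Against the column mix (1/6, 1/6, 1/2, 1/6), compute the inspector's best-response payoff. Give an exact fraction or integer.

day 1: (-5)·(1/6) + (-6)·(1/6) + (8)·(1/2) + (6)·(1/6) = 19/6.
day 2: (-8)·(1/6) + (-6)·(1/6) + (-1)·(1/2) + (0)·(1/6) = -17/6.
The best pure response is day 1 with expected payoff 19/6.

19/6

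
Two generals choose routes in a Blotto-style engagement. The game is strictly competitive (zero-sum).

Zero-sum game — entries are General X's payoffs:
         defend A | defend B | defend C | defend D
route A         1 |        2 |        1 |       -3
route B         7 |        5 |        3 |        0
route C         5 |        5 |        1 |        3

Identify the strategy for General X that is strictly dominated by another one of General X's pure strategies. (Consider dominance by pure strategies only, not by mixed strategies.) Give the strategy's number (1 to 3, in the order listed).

1

Compare route A with route B: 7 > 1, 5 > 2, 3 > 1, 0 > -3.
So route B strictly dominates route A for General X; route A is strictly dominated.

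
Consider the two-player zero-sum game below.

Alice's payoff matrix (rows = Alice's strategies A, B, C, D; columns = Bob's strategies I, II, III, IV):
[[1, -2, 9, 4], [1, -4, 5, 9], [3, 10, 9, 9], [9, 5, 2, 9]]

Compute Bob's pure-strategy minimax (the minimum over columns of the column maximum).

9

The worst case (largest entry) in each column is I: 9, II: 10, III: 9, IV: 9.
The best (smallest) of these is 9.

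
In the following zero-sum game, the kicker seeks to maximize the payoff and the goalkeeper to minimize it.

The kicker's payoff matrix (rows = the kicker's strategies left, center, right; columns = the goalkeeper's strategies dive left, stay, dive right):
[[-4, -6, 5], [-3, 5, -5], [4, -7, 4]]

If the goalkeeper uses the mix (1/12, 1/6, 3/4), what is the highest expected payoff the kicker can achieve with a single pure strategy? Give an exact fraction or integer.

29/12

left: (-4)·(1/12) + (-6)·(1/6) + (5)·(3/4) = 29/12.
center: (-3)·(1/12) + (5)·(1/6) + (-5)·(3/4) = -19/6.
right: (4)·(1/12) + (-7)·(1/6) + (4)·(3/4) = 13/6.
The best pure response is left with expected payoff 29/12.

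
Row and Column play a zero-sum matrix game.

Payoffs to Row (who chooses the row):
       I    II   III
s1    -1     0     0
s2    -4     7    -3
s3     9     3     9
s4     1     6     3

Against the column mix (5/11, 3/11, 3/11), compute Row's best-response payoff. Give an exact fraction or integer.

81/11

s1: (-1)·(5/11) + (0)·(3/11) + (0)·(3/11) = -5/11.
s2: (-4)·(5/11) + (7)·(3/11) + (-3)·(3/11) = -8/11.
s3: (9)·(5/11) + (3)·(3/11) + (9)·(3/11) = 81/11.
s4: (1)·(5/11) + (6)·(3/11) + (3)·(3/11) = 32/11.
The best pure response is s3 with expected payoff 81/11.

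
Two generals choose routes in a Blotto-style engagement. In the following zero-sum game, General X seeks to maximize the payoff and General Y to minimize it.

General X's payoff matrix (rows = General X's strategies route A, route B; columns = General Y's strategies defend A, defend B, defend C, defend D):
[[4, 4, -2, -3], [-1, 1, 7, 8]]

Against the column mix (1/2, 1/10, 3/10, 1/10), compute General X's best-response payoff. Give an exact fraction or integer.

5/2

route A: (4)·(1/2) + (4)·(1/10) + (-2)·(3/10) + (-3)·(1/10) = 3/2.
route B: (-1)·(1/2) + (1)·(1/10) + (7)·(3/10) + (8)·(1/10) = 5/2.
The best pure response is route B with expected payoff 5/2.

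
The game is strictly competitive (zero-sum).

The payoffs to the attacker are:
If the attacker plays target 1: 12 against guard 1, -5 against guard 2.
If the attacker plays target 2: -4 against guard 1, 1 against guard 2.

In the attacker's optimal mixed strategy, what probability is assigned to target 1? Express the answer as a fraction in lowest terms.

Row minima are -5 and -4, so the attacker's maximin is -4; column maxima are 12 and 1, so the defender's minimax is 1. These differ, so the equilibrium is in mixed strategies.
Let the attacker play target 1 with probability p. The defender is indifferent when 12p − 4(1−p) = −5p + (1−p), giving p = 5/22.

5/22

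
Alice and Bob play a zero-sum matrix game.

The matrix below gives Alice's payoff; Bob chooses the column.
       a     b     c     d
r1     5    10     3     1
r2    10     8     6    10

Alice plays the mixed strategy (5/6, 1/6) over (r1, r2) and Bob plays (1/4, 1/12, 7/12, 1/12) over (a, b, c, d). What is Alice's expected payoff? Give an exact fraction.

325/72

Against (1/4, 1/12, 7/12, 1/12), each row's expected payoff is r1: 47/12; r2: 15/2.
Taking the (5/6, 1/6)-weighted average: (5/6)·(47/12) + (1/6)·(15/2) = 325/72.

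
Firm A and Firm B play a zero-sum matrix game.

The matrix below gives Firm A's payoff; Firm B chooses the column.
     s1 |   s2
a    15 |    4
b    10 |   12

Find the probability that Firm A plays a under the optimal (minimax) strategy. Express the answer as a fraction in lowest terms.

Row minima are 4 and 10, so Firm A's maximin is 10; column maxima are 15 and 12, so Firm B's minimax is 12. These differ, so the equilibrium is in mixed strategies.
Let Firm A play a with probability p. Firm B is indifferent when 15p + 10(1−p) = 4p + 12(1−p), giving p = 2/13.

2/13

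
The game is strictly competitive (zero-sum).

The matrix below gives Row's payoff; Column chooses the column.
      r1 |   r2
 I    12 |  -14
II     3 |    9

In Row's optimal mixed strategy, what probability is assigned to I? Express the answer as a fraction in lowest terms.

3/16

Row minima are -14 and 3, so Row's maximin is 3; column maxima are 12 and 9, so Column's minimax is 9. These differ, so the equilibrium is in mixed strategies.
Let Row play I with probability p. Column is indifferent when 12p + 3(1−p) = −14p + 9(1−p), giving p = 3/16.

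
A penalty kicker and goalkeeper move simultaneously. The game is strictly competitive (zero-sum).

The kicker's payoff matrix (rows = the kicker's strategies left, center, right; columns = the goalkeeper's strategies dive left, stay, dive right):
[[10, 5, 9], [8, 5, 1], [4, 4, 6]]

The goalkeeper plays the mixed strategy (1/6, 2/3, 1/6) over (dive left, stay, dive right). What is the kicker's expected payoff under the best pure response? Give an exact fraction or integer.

13/2

left: (10)·(1/6) + (5)·(2/3) + (9)·(1/6) = 13/2.
center: (8)·(1/6) + (5)·(2/3) + (1)·(1/6) = 29/6.
right: (4)·(1/6) + (4)·(2/3) + (6)·(1/6) = 13/3.
The best pure response is left with expected payoff 13/2.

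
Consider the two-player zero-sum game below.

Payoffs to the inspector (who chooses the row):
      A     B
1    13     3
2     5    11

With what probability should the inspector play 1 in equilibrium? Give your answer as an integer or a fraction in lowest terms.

Row minima are 3 and 5, so the inspector's maximin is 5; column maxima are 13 and 11, so the inspectee's minimax is 11. These differ, so the equilibrium is in mixed strategies.
Let the inspector play 1 with probability p. The inspectee is indifferent when 13p + 5(1−p) = 3p + 11(1−p), giving p = 3/8.

3/8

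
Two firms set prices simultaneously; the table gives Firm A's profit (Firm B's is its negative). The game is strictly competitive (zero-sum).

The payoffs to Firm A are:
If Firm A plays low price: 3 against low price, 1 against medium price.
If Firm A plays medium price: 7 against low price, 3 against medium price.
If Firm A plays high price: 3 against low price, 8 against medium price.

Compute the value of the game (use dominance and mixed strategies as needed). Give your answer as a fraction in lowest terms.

Row low price is strictly dominated by row medium price, so Firm A never plays it.
The remaining 2×2 game on (medium price, high price) × (low price, medium price) has no saddle point. Let Firm A play medium price with probability p; indifference gives 7p + 3(1−p) = 3p + 8(1−p), so p = 5/9.
Similarly Firm B's optimal q on low price is 5/9, and the value is 7·(5/9) + (3)·(4/9) = 47/9.

47/9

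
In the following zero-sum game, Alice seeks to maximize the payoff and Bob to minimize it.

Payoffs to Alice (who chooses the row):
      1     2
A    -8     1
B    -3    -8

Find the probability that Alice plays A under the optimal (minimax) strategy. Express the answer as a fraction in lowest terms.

5/14

Row minima are -8 and -8, so Alice's maximin is -8; column maxima are -3 and 1, so Bob's minimax is -3. These differ, so the equilibrium is in mixed strategies.
Let Alice play A with probability p. Bob is indifferent when −8p − 3(1−p) = p − 8(1−p), giving p = 5/14.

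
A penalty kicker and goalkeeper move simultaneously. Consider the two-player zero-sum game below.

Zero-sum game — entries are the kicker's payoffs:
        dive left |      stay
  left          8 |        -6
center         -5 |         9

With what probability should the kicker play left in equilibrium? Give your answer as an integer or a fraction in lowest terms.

1/2

Row minima are -6 and -5, so the kicker's maximin is -5; column maxima are 8 and 9, so the goalkeeper's minimax is 8. These differ, so the equilibrium is in mixed strategies.
Let the kicker play left with probability p. The goalkeeper is indifferent when 8p − 5(1−p) = −6p + 9(1−p), giving p = 1/2.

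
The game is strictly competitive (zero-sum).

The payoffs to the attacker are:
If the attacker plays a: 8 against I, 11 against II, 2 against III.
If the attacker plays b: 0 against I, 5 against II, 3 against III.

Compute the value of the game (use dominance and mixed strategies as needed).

8/3

Column II is strictly dominated by I for the defender (it gives the attacker more in every row).
The remaining 2×2 game on (a, b) × (I, III) has no saddle point. Let the attacker play a with probability p; indifference gives 8p = 2p + 3(1−p), so p = 1/3.
Similarly the defender's optimal q on I is 1/9, and the value is 8·(1/9) + (2)·(8/9) = 8/3.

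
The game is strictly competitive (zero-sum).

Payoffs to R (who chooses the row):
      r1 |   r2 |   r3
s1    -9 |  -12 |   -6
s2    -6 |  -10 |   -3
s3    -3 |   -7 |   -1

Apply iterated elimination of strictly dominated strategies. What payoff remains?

Column r3 is strictly dominated by r1 for C (-9<-6, -6<-3, -3<-1); eliminate r3.
Column r1 is strictly dominated by r2 for C (-12<-9, -10<-6, -7<-3); eliminate r1.
Row s2 is strictly dominated by row s3 (-7>-10); eliminate s2.
Row s1 is strictly dominated by row s3 (-7>-12); eliminate s1.
Only (s3, r2) remains, with payoff -7.

-7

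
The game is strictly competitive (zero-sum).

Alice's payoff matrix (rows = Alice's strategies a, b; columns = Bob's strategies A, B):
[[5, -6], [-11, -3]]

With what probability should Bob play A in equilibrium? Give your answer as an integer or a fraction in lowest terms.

3/19

Row minima are -6 and -11, so Alice's maximin is -6; column maxima are 5 and -3, so Bob's minimax is -3. These differ, so the equilibrium is in mixed strategies.
Let Bob play A with probability q. Alice is indifferent when 5q − 6(1−q) = −11q − 3(1−q), giving q = 3/19.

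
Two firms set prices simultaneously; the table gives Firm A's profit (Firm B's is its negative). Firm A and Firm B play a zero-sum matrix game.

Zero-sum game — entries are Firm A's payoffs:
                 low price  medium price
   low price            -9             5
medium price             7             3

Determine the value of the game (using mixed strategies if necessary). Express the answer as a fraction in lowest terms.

31/9

Row minima are -9 and 3, so Firm A's maximin is 3; column maxima are 7 and 5, so Firm B's minimax is 5. These differ, so the equilibrium is in mixed strategies.
Let Firm A play low price with probability p. Firm B is indifferent when −9p + 7(1−p) = 5p + 3(1−p), giving p = 2/9.
Let Firm B play low price with probability q. Firm A is indifferent when −9q + 5(1−q) = 7q + 3(1−q), giving q = 1/9.
The value is -9·(1/9) + (5)·(8/9) = 31/9.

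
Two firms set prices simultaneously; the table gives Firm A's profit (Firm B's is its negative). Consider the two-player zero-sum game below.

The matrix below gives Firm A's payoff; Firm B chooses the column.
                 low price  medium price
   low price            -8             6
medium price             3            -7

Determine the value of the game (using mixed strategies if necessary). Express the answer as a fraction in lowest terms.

-19/12

Row minima are -8 and -7, so Firm A's maximin is -7; column maxima are 3 and 6, so Firm B's minimax is 3. These differ, so the equilibrium is in mixed strategies.
Let Firm A play low price with probability p. Firm B is indifferent when −8p + 3(1−p) = 6p − 7(1−p), giving p = 5/12.
Let Firm B play low price with probability q. Firm A is indifferent when −8q + 6(1−q) = 3q − 7(1−q), giving q = 13/24.
The value is -8·(13/24) + (6)·(11/24) = -19/12.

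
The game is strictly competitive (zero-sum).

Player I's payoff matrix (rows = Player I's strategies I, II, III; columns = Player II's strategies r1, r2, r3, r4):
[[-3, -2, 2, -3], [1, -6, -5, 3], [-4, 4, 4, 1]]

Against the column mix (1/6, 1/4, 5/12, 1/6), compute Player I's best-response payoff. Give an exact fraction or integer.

I: (-3)·(1/6) + (-2)·(1/4) + (2)·(5/12) + (-3)·(1/6) = -2/3.
II: (1)·(1/6) + (-6)·(1/4) + (-5)·(5/12) + (3)·(1/6) = -35/12.
III: (-4)·(1/6) + (4)·(1/4) + (4)·(5/12) + (1)·(1/6) = 13/6.
The best pure response is III with expected payoff 13/6.

13/6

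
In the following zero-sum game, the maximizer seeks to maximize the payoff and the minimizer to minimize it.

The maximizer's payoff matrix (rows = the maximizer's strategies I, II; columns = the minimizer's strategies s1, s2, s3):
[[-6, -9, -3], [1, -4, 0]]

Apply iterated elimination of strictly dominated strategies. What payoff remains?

-4

Row I is strictly dominated by row II (1>-6, -4>-9, 0>-3); eliminate I.
Column s1 is strictly dominated by s2 for the minimizer (-4<1); eliminate s1.
Column s3 is strictly dominated by s2 for the minimizer (-4<0); eliminate s3.
Only (II, s2) remains, with payoff -4.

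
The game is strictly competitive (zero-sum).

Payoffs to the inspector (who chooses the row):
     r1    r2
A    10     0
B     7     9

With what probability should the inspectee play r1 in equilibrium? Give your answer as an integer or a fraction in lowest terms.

3/4

Row minima are 0 and 7, so the inspector's maximin is 7; column maxima are 10 and 9, so the inspectee's minimax is 9. These differ, so the equilibrium is in mixed strategies.
Let the inspectee play r1 with probability q. The inspector is indifferent when 10q = 7q + 9(1−q), giving q = 3/4.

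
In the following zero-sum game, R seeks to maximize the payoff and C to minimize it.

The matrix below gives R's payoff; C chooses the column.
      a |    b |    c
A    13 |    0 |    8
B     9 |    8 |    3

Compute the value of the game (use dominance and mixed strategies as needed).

64/13

Column a is strictly dominated by c for C (it gives R more in every row).
The remaining 2×2 game on (A, B) × (b, c) has no saddle point. Let R play A with probability p; indifference gives 8(1−p) = 8p + 3(1−p), so p = 5/13.
Similarly C's optimal q on b is 5/13, and the value is 0·(5/13) + (8)·(8/13) = 64/13.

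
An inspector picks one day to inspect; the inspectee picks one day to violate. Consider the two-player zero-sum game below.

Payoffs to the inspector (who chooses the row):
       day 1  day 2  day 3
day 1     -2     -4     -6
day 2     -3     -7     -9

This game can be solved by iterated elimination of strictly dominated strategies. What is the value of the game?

-6

Row day 2 is strictly dominated by row day 1 (-2>-3, -4>-7, -6>-9); eliminate day 2.
Column day 1 is strictly dominated by day 2 for the inspectee (-4<-2); eliminate day 1.
Column day 2 is strictly dominated by day 3 for the inspectee (-6<-4); eliminate day 2.
Only (day 1, day 3) remains, with payoff -6.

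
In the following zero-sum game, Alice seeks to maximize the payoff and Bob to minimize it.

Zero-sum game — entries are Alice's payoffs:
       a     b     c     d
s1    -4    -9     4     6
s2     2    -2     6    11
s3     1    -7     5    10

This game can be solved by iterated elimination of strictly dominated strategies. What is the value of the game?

Row s3 is strictly dominated by row s2 (2>1, -2>-7, 6>5, 11>10); eliminate s3.
Row s1 is strictly dominated by row s2 (2>-4, -2>-9, 6>4, 11>6); eliminate s1.
Column a is strictly dominated by b for Bob (-2<2); eliminate a.
Column c is strictly dominated by b for Bob (-2<6); eliminate c.
Column d is strictly dominated by b for Bob (-2<11); eliminate d.
Only (s2, b) remains, with payoff -2.

-2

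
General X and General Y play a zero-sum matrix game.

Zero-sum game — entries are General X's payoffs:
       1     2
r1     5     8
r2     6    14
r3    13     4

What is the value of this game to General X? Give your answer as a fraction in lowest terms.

158/17

Row r1 is strictly dominated by row r2, so General X never plays it.
The remaining 2×2 game on (r2, r3) × (1, 2) has no saddle point. Let General X play r2 with probability p; indifference gives 6p + 13(1−p) = 14p + 4(1−p), so p = 9/17.
Similarly General Y's optimal q on 1 is 10/17, and the value is 6·(10/17) + (14)·(7/17) = 158/17.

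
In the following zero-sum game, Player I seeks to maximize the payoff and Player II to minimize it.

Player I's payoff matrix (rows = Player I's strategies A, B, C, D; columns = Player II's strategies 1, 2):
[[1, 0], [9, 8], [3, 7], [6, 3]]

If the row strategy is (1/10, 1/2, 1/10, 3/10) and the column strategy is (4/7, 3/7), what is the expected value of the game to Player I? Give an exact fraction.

218/35

Against (4/7, 3/7), each row's expected payoff is A: 4/7; B: 60/7; C: 33/7; D: 33/7.
Taking the (1/10, 1/2, 1/10, 3/10)-weighted average: (1/10)·(4/7) + (1/2)·(60/7) + (1/10)·(33/7) + (3/10)·(33/7) = 218/35.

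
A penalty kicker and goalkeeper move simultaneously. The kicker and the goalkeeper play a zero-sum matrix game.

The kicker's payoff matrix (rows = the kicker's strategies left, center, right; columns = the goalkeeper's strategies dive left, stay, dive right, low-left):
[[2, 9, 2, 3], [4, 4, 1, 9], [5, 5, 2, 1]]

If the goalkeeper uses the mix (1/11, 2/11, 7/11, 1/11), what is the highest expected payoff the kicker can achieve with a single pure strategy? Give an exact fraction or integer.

37/11

left: (2)·(1/11) + (9)·(2/11) + (2)·(7/11) + (3)·(1/11) = 37/11.
center: (4)·(1/11) + (4)·(2/11) + (1)·(7/11) + (9)·(1/11) = 28/11.
right: (5)·(1/11) + (5)·(2/11) + (2)·(7/11) + (1)·(1/11) = 30/11.
The best pure response is left with expected payoff 37/11.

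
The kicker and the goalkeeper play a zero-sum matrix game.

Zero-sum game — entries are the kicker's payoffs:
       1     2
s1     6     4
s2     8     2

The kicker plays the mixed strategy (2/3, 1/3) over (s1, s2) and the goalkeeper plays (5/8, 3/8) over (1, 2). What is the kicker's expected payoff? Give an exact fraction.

Against (5/8, 3/8), each row's expected payoff is s1: 21/4; s2: 23/4.
Taking the (2/3, 1/3)-weighted average: (2/3)·(21/4) + (1/3)·(23/4) = 65/12.

65/12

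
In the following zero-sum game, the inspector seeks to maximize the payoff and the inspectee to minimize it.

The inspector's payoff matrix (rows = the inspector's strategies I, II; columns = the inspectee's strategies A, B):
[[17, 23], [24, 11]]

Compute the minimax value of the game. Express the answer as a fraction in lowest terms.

Row minima are 17 and 11, so the inspector's maximin is 17; column maxima are 24 and 23, so the inspectee's minimax is 23. These differ, so the equilibrium is in mixed strategies.
Let the inspector play I with probability p. The inspectee is indifferent when 17p + 24(1−p) = 23p + 11(1−p), giving p = 13/19.
Let the inspectee play A with probability q. The inspector is indifferent when 17q + 23(1−q) = 24q + 11(1−q), giving q = 12/19.
The value is 17·(12/19) + (23)·(7/19) = 365/19.

365/19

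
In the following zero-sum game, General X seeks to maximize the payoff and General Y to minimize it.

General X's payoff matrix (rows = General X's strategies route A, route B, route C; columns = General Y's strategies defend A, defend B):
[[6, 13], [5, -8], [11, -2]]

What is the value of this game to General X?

31/4

Row route B is strictly dominated by row route C, so General X never plays it.
The remaining 2×2 game on (route A, route C) × (defend A, defend B) has no saddle point. Let General X play route A with probability p; indifference gives 6p + 11(1−p) = 13p − 2(1−p), so p = 13/20.
Similarly General Y's optimal q on defend A is 3/4, and the value is 6·(3/4) + (13)·(1/4) = 31/4.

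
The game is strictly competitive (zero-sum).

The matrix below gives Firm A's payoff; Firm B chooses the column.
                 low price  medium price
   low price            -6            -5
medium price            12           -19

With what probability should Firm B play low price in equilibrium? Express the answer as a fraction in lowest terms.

Row minima are -6 and -19, so Firm A's maximin is -6; column maxima are 12 and -5, so Firm B's minimax is -5. These differ, so the equilibrium is in mixed strategies.
Let Firm B play low price with probability q. Firm A is indifferent when −6q − 5(1−q) = 12q − 19(1−q), giving q = 7/16.

7/16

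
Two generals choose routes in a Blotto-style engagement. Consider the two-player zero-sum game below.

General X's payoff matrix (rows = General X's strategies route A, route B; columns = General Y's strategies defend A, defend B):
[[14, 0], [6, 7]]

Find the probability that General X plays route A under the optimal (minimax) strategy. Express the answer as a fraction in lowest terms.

Row minima are 0 and 6, so General X's maximin is 6; column maxima are 14 and 7, so General Y's minimax is 7. These differ, so the equilibrium is in mixed strategies.
Let General X play route A with probability p. General Y is indifferent when 14p + 6(1−p) = 7(1−p), giving p = 1/15.

1/15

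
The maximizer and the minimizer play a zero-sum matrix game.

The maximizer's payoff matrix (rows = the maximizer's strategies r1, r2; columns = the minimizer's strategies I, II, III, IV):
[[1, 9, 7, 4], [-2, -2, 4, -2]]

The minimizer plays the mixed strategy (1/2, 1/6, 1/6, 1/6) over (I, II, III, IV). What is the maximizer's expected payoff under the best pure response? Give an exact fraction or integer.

23/6

r1: (1)·(1/2) + (9)·(1/6) + (7)·(1/6) + (4)·(1/6) = 23/6.
r2: (-2)·(1/2) + (-2)·(1/6) + (4)·(1/6) + (-2)·(1/6) = -1.
The best pure response is r1 with expected payoff 23/6.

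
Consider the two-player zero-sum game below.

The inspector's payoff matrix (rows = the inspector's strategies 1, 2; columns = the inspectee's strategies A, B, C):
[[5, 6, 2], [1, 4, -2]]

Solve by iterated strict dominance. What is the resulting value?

Column B is strictly dominated by A for the inspectee (5<6, 1<4); eliminate B.
Row 2 is strictly dominated by row 1 (5>1, 2>-2); eliminate 2.
Column A is strictly dominated by C for the inspectee (2<5); eliminate A.
Only (1, C) remains, with payoff 2.

2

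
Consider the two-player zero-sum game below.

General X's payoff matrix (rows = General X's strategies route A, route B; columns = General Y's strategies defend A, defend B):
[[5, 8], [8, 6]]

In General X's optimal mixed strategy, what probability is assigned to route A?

2/5

Row minima are 5 and 6, so General X's maximin is 6; column maxima are 8 and 8, so General Y's minimax is 8. These differ, so the equilibrium is in mixed strategies.
Let General X play route A with probability p. General Y is indifferent when 5p + 8(1−p) = 8p + 6(1−p), giving p = 2/5.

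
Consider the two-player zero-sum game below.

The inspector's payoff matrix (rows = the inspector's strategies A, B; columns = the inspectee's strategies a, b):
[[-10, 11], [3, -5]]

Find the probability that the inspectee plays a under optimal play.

16/29

Row minima are -10 and -5, so the inspector's maximin is -5; column maxima are 3 and 11, so the inspectee's minimax is 3. These differ, so the equilibrium is in mixed strategies.
Let the inspectee play a with probability q. The inspector is indifferent when −10q + 11(1−q) = 3q − 5(1−q), giving q = 16/29.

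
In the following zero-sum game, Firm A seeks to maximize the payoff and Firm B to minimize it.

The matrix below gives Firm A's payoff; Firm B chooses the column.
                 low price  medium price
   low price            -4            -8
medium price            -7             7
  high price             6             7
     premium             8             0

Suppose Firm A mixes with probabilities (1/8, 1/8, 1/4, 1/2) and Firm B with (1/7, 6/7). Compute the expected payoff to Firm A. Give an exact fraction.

Against (1/7, 6/7), each row's expected payoff is low price: -52/7; medium price: 5; high price: 48/7; premium: 8/7.
Taking the (1/8, 1/8, 1/4, 1/2)-weighted average: (1/8)·(-52/7) + (1/8)·(5) + (1/4)·(48/7) + (1/2)·(8/7) = 111/56.

111/56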